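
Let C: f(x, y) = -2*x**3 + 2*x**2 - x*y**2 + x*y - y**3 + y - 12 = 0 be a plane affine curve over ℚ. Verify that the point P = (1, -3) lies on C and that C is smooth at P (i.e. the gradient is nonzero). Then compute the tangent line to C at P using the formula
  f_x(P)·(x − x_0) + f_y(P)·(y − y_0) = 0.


Tangent line at P: -14*x - 19*y - 43 = 0.

Step 1: f(1, -3) = 0, so P lies on C.
Step 2: partial derivatives
  f_x(x, y) = -6*x**2 + 4*x - y**2 + y, f_y(x, y) = -2*x*y + x - 3*y**2 + 1.
  f_x(P) = -14, f_y(P) = -19 (gradient nonzero, so P is smooth).
Step 3: tangent line at P: -14·(x − 1) + -19·(y − -3) = 0.
Expanding: -14*x - 19*y - 43 = 0.


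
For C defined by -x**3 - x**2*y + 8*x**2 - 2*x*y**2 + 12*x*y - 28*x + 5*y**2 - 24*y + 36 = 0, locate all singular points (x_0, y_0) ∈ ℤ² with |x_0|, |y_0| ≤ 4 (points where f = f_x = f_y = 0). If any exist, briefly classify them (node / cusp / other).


Singular points: {(2, 2)}; classification: cusp.

Compute partial derivatives:
  f_x = -3*x**2 - 2*x*y + 16*x - 2*y**2 + 12*y - 28.
  f_y = -x**2 - 4*x*y + 12*x + 10*y - 24.
Scan x_0 ∈ {−4, ..., 4}. For each x_0, f_y(x_0, y) is a polynomial in y; find its integer roots y ∈ {−4, ..., 4}, then test f_x and f at those candidates.
  x = -4: f_y(-4, y) = 26*y - 88; no integer root y with |y| ≤ 4.
  x = -3: f_y(-3, y) = 22*y - 69; no integer root y with |y| ≤ 4.
  x = -2: f_y(-2, y) = 18*y - 52; no integer root y with |y| ≤ 4.
  x = -1: f_y(-1, y) = 14*y - 37; no integer root y with |y| ≤ 4.
  x = 0: f_y(0, y) = 10*y - 24; no integer root y with |y| ≤ 4.
  x = 1: f_y(1, y) = 6*y - 13; no integer root y with |y| ≤ 4.
  x = 2: f_y(2, y) = 2*y - 4; vanishes at y ∈ {2}. (2, 2): f_x = 0, f = 0 — SINGULAR.
  x = 3: f_y(3, y) = 3 - 2*y; no integer root y with |y| ≤ 4.
  x = 4: f_y(4, y) = 8 - 6*y; no integer root y with |y| ≤ 4.
Only singular point on the grid: (2, 2).
Classify: substitute x = 2 + u, y = 2 + v and expand: f = -u**3 - u**2*v - 2*u*v**2 + v**2.
No constant or linear terms (consistent with a singular point). Quadratic part: v**2. Cubic part: -u**3 - u**2*v - 2*u*v**2.
The quadratic part v**2 is a perfect square, so there is a single (double) tangent line v = 0, i.e. y = 2. Restricting the cubic part to that line (v = 0) leaves -u**3 ≠ 0, so f is not divisible by v and the branch is v² ≈ u**3 to lowest order — this is a cusp.
Classification: cusp.


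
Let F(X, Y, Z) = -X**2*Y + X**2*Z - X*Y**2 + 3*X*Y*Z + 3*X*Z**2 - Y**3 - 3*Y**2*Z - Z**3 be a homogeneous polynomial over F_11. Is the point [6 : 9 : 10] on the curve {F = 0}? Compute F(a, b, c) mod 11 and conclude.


F(6,9,10) ≡ 10 (mod 11); P is NOT on the curve.

Evaluate F(6, 9, 10) term-by-term (mod 11).
  -X**2*Y ↦ -1·36·9·1 = -324
  X**2*Z ↦ 1·36·1·10 = 360
  -X*Y**2 ↦ -1·6·81·1 = -486
  3*X*Y*Z ↦ 3·6·9·10 = 1620
  3*X*Z**2 ↦ 3·6·1·100 = 1800
  -Y**3 ↦ -1·1·729·1 = -729
  -3*Y**2*Z ↦ -3·1·81·10 = -2430
  -Z**3 ↦ -1·1·1·1000 = -1000
Sum: F(6, 9, 10) = (-324) + (360) + (-486) + (1620) + (1800) + (-729) + (-2430) + (-1000) = -1189.
Reducing mod 11: -1189 ≡ 10 (mod 11).
Since F(a, b, c) ≡ 10 ≠ 0 (mod 11), P does NOT lie on the curve.


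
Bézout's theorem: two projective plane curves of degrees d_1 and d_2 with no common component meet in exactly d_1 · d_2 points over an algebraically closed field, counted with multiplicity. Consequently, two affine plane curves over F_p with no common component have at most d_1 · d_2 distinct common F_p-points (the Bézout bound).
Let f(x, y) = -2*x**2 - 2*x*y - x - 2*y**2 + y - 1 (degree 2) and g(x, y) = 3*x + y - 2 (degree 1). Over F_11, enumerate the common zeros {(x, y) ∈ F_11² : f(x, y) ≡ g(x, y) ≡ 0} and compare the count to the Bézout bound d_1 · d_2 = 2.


Common zeros: ∅; count = 0; Bézout bound = 2.

deg(f) = 2, deg(g) = 1, so Bézout bound = 2.
Scan x ∈ F_11. For each x, list the y ∈ F_11 with f(x, y) ≡ 0 and those with g(x, y) ≡ 0 (mod 11); the common zeros in that column are the intersection.
  x = 0: f ≡ 0 at y ∈ {8, 9}; g ≡ 0 at y ∈ {2}; common: ∅.
  x = 1: f ≡ 0 at y ∈ ∅; g ≡ 0 at y ∈ {10}; common: ∅.
  x = 2: f ≡ 0 at y ∈ {0, 4}; g ≡ 0 at y ∈ {7}; common: ∅.
  x = 3: f ≡ 0 at y ∈ {0, 3}; g ≡ 0 at y ∈ {4}; common: ∅.
  x = 4: f ≡ 0 at y ∈ ∅; g ≡ 0 at y ∈ {1}; common: ∅.
  x = 5: f ≡ 0 at y ∈ ∅; g ≡ 0 at y ∈ {9}; common: ∅.
  x = 6: f ≡ 0 at y ∈ ∅; g ≡ 0 at y ∈ {6}; common: ∅.
  x = 7: f ≡ 0 at y ∈ {1, 9}; g ≡ 0 at y ∈ {3}; common: ∅.
  x = 8: f ≡ 0 at y ∈ {1, 8}; g ≡ 0 at y ∈ {0}; common: ∅.
  x = 9: f ≡ 0 at y ∈ ∅; g ≡ 0 at y ∈ {8}; common: ∅.
  x = 10: f ≡ 0 at y ∈ {3, 4}; g ≡ 0 at y ∈ {5}; common: ∅.
Collecting: common zeros = ∅, so the count is 0.
Comparison with the Bézout bound: 0 ≤ 2 = deg(f)·deg(g), as expected for curves with no common component (the affine F_11-count falls short of the bound because intersections may lie at infinity, over extension fields, or carry multiplicity).


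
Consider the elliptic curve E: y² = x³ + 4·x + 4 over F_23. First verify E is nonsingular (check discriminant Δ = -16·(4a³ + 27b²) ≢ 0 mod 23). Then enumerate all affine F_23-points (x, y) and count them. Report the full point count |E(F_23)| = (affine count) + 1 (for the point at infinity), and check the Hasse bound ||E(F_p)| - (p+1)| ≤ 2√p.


Affine points = {(0, 2), (0, 21), (1, 3), (1, 20), (10, 3), (10, 20), (12, 3), (12, 20), (15, 9), (15, 14), (16, 1), (16, 22), (19, 4), (19, 19)}; affine count = 14; |E(F_23)| = 15.

Discriminant check: Δ ∝ 4a³ + 27b² = 4·4³ + 27·4² = 4·64 + 27·16 ≡ 21 (mod 23). Nonzero ⇒ E is nonsingular.
For each x ∈ F_23, compute rhs = x³ + 4·x + 4 mod 23, then count y ∈ F_23 with y² ≡ rhs.
  x = 0: rhs = 4, matching y values: 2, 21 (2 points).
  x = 1: rhs = 9, matching y values: 3, 20 (2 points).
  x = 2: rhs = 20, matching y values: none (0 points).
  x = 3: rhs = 20, matching y values: none (0 points).
  x = 4: rhs = 15, matching y values: none (0 points).
  x = 5: rhs = 11, matching y values: none (0 points).
  x = 6: rhs = 14, matching y values: none (0 points).
  x = 7: rhs = 7, matching y values: none (0 points).
  x = 8: rhs = 19, matching y values: none (0 points).
  x = 9: rhs = 10, matching y values: none (0 points).
  x = 10: rhs = 9, matching y values: 3, 20 (2 points).
  x = 11: rhs = 22, matching y values: none (0 points).
  x = 12: rhs = 9, matching y values: 3, 20 (2 points).
  x = 13: rhs = 22, matching y values: none (0 points).
  x = 14: rhs = 21, matching y values: none (0 points).
  x = 15: rhs = 12, matching y values: 9, 14 (2 points).
  x = 16: rhs = 1, matching y values: 1, 22 (2 points).
  x = 17: rhs = 17, matching y values: none (0 points).
  x = 18: rhs = 20, matching y values: none (0 points).
  x = 19: rhs = 16, matching y values: 4, 19 (2 points).
  x = 20: rhs = 11, matching y values: none (0 points).
  x = 21: rhs = 11, matching y values: none (0 points).
  x = 22: rhs = 22, matching y values: none (0 points).
Total affine count: 14.
Full point count |E(F_23)| = 14 + 1 = 15.
Hasse bound: |15 − (23+1)| = |-9| = 9 ≤ 2√23 ≈ 9.5917 ✓.


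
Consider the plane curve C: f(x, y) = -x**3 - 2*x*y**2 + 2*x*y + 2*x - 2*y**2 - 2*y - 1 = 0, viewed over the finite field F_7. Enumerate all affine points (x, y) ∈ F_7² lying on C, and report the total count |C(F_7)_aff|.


Affine F_7-points: {(1, 0), (6, 3)}; count = 2.

For each of the 49 pairs (x, y) ∈ F_7², evaluate f(x, y) mod 7. Record the zeros.
  x = 0: [0↦6, 1↦2, 2↦1, 3↦3, 4↦1, 5↦2, 6↦6]  zeros at y ∈ ∅
  x = 1: [0↦0, 1↦3, 2↦5, 3↦6, 4↦6, 5↦5, 6↦3]  zeros at y ∈ {0}
  x = 2: [0↦2, 1↦5, 2↦3, 3↦3, 4↦5, 5↦2, 6↦1]  zeros at y ∈ ∅
  x = 3: [0↦6, 1↦2, 2↦3, 3↦2, 4↦6, 5↦1, 6↦1]  zeros at y ∈ ∅
  x = 4: [0↦6, 1↦2, 2↦6, 3↦4, 4↦3, 5↦3, 6↦4]  zeros at y ∈ ∅
  x = 5: [0↦3, 1↦6, 2↦6, 3↦3, 4↦4, 5↦2, 6↦4]  zeros at y ∈ ∅
  x = 6: [0↦5, 1↦1, 2↦4, 3↦0, 4↦3, 5↦6, 6↦2]  zeros at y ∈ {3}
Collecting zeros: affine points = {(1, 0), (6, 3)}.
Total count |C(F_7)_aff| = 2.


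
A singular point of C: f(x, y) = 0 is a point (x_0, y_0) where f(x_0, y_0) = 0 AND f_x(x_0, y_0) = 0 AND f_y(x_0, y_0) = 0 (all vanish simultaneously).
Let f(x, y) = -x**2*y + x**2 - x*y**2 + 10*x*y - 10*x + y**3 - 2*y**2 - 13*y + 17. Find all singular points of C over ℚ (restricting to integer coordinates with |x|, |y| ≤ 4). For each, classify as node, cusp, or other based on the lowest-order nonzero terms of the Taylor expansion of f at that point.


Singular points: {(3, 2)}; classification: node.

Compute partial derivatives:
  f_x = -2*x*y + 2*x - y**2 + 10*y - 10.
  f_y = -x**2 - 2*x*y + 10*x + 3*y**2 - 4*y - 13.
Scan x_0 ∈ {−4, ..., 4}. For each x_0, f_y(x_0, y) is a polynomial in y; find its integer roots y ∈ {−4, ..., 4}, then test f_x and f at those candidates.
  x = -4: f_y(-4, y) = 3*y**2 + 4*y - 69; no integer root y with |y| ≤ 4.
  x = -3: f_y(-3, y) = 3*y**2 + 2*y - 52; no integer root y with |y| ≤ 4.
  x = -2: f_y(-2, y) = 3*y**2 - 37; no integer root y with |y| ≤ 4.
  x = -1: f_y(-1, y) = 3*y**2 - 2*y - 24; no integer root y with |y| ≤ 4.
  x = 0: f_y(0, y) = 3*y**2 - 4*y - 13; no integer root y with |y| ≤ 4.
  x = 1: f_y(1, y) = 3*y**2 - 6*y - 4; no integer root y with |y| ≤ 4.
  x = 2: f_y(2, y) = 3*y**2 - 8*y + 3; no integer root y with |y| ≤ 4.
  x = 3: f_y(3, y) = 3*y**2 - 10*y + 8; vanishes at y ∈ {2}. (3, 2): f_x = 0, f = 0 — SINGULAR.
  x = 4: f_y(4, y) = 3*y**2 - 12*y + 11; no integer root y with |y| ≤ 4.
Only singular point on the grid: (3, 2).
Classify: substitute x = 3 + u, y = 2 + v and expand: f = -u**2*v - u**2 - u*v**2 + v**3 + v**2.
No constant or linear terms (consistent with a singular point). Quadratic part: -u**2 + v**2. Cubic part: -u**2*v - u*v**2 + v**3.
The quadratic part v**2 - u**2 = (v − u)(v + u) splits into two distinct linear factors, so there are two distinct tangent lines y − 2 = ±(x − 3) — this is a node (ordinary double point).
Classification: node.


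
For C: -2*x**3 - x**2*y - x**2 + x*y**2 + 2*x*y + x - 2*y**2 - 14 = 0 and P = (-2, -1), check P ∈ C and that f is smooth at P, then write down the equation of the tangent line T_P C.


Tangent line at P: -24*x - 48 = 0.

Step 1: f(-2, -1) = 0, so P lies on C.
Step 2: partial derivatives
  f_x(x, y) = -6*x**2 - 2*x*y - 2*x + y**2 + 2*y + 1, f_y(x, y) = -x**2 + 2*x*y + 2*x - 4*y.
  f_x(P) = -24, f_y(P) = 0 (gradient nonzero, so P is smooth).
Step 3: tangent line at P: -24·(x − -2) + 0·(y − -1) = 0.
Expanding: -24*x - 48 = 0.


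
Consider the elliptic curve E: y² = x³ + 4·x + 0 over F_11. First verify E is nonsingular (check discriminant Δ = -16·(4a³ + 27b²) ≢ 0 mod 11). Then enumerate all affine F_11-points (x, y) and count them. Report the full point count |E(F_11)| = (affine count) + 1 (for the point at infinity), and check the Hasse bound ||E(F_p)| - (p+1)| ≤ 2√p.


Affine points = {(0, 0), (1, 4), (1, 7), (2, 4), (2, 7), (4, 5), (4, 6), (6, 3), (6, 8), (8, 4), (8, 7)}; affine count = 11; |E(F_11)| = 12.

Discriminant check: Δ ∝ 4a³ + 27b² = 4·4³ + 27·0² = 4·64 + 27·0 ≡ 3 (mod 11). Nonzero ⇒ E is nonsingular.
For each x ∈ F_11, compute rhs = x³ + 4·x + 0 mod 11, then count y ∈ F_11 with y² ≡ rhs.
  x = 0: rhs = 0, matching y values: 0 (1 points).
  x = 1: rhs = 5, matching y values: 4, 7 (2 points).
  x = 2: rhs = 5, matching y values: 4, 7 (2 points).
  x = 3: rhs = 6, matching y values: none (0 points).
  x = 4: rhs = 3, matching y values: 5, 6 (2 points).
  x = 5: rhs = 2, matching y values: none (0 points).
  x = 6: rhs = 9, matching y values: 3, 8 (2 points).
  x = 7: rhs = 8, matching y values: none (0 points).
  x = 8: rhs = 5, matching y values: 4, 7 (2 points).
  x = 9: rhs = 6, matching y values: none (0 points).
  x = 10: rhs = 6, matching y values: none (0 points).
Total affine count: 11.
Full point count |E(F_11)| = 11 + 1 = 12.
Hasse bound: |12 − (11+1)| = |0| = 0 ≤ 2√11 ≈ 6.6332 ✓.


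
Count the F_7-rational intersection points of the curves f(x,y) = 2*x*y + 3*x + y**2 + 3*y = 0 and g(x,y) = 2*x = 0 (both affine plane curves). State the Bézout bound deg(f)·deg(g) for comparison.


Common zeros: {(0, 0), (0, 4)}; count = 2; Bézout bound = 2.

deg(f) = 2, deg(g) = 1, so Bézout bound = 2.
Scan x ∈ F_7. For each x, list the y ∈ F_7 with f(x, y) ≡ 0 and those with g(x, y) ≡ 0 (mod 7); the common zeros in that column are the intersection.
  x = 0: f ≡ 0 at y ∈ {0, 4}; g ≡ 0 at y ∈ {0, 1, 2, 3, 4, 5, 6}; common: {0, 4}.
  x = 1: f ≡ 0 at y ∈ ∅; g ≡ 0 at y ∈ ∅; common: ∅.
  x = 2: f ≡ 0 at y ∈ {1, 6}; g ≡ 0 at y ∈ ∅; common: ∅.
  x = 3: f ≡ 0 at y ∈ ∅; g ≡ 0 at y ∈ ∅; common: ∅.
  x = 4: f ≡ 0 at y ∈ ∅; g ≡ 0 at y ∈ ∅; common: ∅.
  x = 5: f ≡ 0 at y ∈ {3, 5}; g ≡ 0 at y ∈ ∅; common: ∅.
  x = 6: f ≡ 0 at y ∈ ∅; g ≡ 0 at y ∈ ∅; common: ∅.
Collecting: common zeros = {(0, 0), (0, 4)}, so the count is 2.
Comparison with the Bézout bound: 2 ≤ 2 = deg(f)·deg(g), as expected for curves with no common component (the bound is attained).


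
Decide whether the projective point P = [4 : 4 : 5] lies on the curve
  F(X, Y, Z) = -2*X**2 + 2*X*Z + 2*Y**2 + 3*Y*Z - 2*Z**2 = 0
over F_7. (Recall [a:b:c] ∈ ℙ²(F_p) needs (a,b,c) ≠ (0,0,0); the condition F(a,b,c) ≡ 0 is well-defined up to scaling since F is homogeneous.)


F(4,4,5) ≡ 1 (mod 7); P is NOT on the curve.

Evaluate F(4, 4, 5) term-by-term (mod 7).
  -2*X**2 ↦ -2·16·1·1 = -32
  2*X*Z ↦ 2·4·1·5 = 40
  2*Y**2 ↦ 2·1·16·1 = 32
  3*Y*Z ↦ 3·1·4·5 = 60
  -2*Z**2 ↦ -2·1·1·25 = -50
Sum: F(4, 4, 5) = (-32) + (40) + (32) + (60) + (-50) = 50.
Reducing mod 7: 50 ≡ 1 (mod 7).
Since F(a, b, c) ≡ 1 ≠ 0 (mod 7), P does NOT lie on the curve.


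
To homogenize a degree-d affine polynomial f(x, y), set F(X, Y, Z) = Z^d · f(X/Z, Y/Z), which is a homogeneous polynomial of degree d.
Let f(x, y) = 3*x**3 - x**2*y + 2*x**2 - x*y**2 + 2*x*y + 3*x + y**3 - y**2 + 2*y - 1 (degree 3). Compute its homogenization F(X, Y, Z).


F(X, Y, Z) = 3*X**3 - X**2*Y + 2*X**2*Z - X*Y**2 + 2*X*Y*Z + 3*X*Z**2 + Y**3 - Y**2*Z + 2*Y*Z**2 - Z**3

deg(f) = 3.
Substitute x = X/Z, y = Y/Z into f, then multiply by Z^3.
  monomial 3·x^3·y^0 ↦ 3·X^3·Y^0·Z^0.
  monomial -1·x^2·y^1 ↦ -1·X^2·Y^1·Z^0.
  monomial 2·x^2·y^0 ↦ 2·X^2·Y^0·Z^1.
  monomial -1·x^1·y^2 ↦ -1·X^1·Y^2·Z^0.
  monomial 2·x^1·y^1 ↦ 2·X^1·Y^1·Z^1.
  monomial 3·x^1·y^0 ↦ 3·X^1·Y^0·Z^2.
  monomial 1·x^0·y^3 ↦ 1·X^0·Y^3·Z^0.
  monomial -1·x^0·y^2 ↦ -1·X^0·Y^2·Z^1.
  monomial 2·x^0·y^1 ↦ 2·X^0·Y^1·Z^2.
  monomial -1·x^0·y^0 ↦ -1·X^0·Y^0·Z^3.
Collecting: F(X, Y, Z) = 3*X**3 - X**2*Y + 2*X**2*Z - X*Y**2 + 2*X*Y*Z + 3*X*Z**2 + Y**3 - Y**2*Z + 2*Y*Z**2 - Z**3.


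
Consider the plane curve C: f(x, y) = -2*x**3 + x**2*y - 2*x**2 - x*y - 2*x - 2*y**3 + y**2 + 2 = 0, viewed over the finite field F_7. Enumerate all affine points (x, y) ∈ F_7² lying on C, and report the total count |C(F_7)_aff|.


Affine F_7-points: {(1, 3), (4, 2), (4, 3), (4, 6), (5, 0), (5, 2), (6, 3)}; count = 7.

For each of the 49 pairs (x, y) ∈ F_7², evaluate f(x, y) mod 7. Record the zeros.
  x = 0: [0↦2, 1↦1, 2↦4, 3↦6, 4↦2, 5↦1, 6↦5]  zeros at y ∈ ∅
  x = 1: [0↦3, 1↦2, 2↦5, 3↦0, 4↦3, 5↦2, 6↦6]  zeros at y ∈ {3}
  x = 2: [0↦2, 1↦3, 2↦1, 3↦5, 4↦3, 5↦4, 6↦3]  zeros at y ∈ ∅
  x = 3: [0↦1, 1↦6, 2↦1, 3↦2, 4↦4, 5↦2, 6↦5]  zeros at y ∈ ∅
  x = 4: [0↦2, 1↦6, 2↦0, 3↦0, 4↦1, 5↦5, 6↦0]  zeros at y ∈ {2, 3, 6}
  x = 5: [0↦0, 1↦5, 2↦0, 3↦1, 4↦3, 5↦1, 6↦4]  zeros at y ∈ {0, 2}
  x = 6: [0↦4, 1↦5, 2↦3, 3↦0, 4↦5, 5↦6, 6↦5]  zeros at y ∈ {3}
Collecting zeros: affine points = {(1, 3), (4, 2), (4, 3), (4, 6), (5, 0), (5, 2), (6, 3)}.
Total count |C(F_7)_aff| = 7.


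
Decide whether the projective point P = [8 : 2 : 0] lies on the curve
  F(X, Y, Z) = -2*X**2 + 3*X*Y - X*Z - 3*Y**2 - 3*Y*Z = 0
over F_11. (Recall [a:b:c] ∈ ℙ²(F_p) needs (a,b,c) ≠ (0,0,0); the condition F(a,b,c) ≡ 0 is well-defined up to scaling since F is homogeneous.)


F(8,2,0) ≡ 7 (mod 11); P is NOT on the curve.

Evaluate F(8, 2, 0) term-by-term (mod 11).
  -2*X**2 ↦ -2·64·1·1 = -128
  3*X*Y ↦ 3·8·2·1 = 48
  -X*Z ↦ -1·8·1·0 = 0
  -3*Y**2 ↦ -3·1·4·1 = -12
  -3*Y*Z ↦ -3·1·2·0 = 0
Sum: F(8, 2, 0) = (-128) + (48) + (0) + (-12) + (0) = -92.
Reducing mod 11: -92 ≡ 7 (mod 11).
Since F(a, b, c) ≡ 7 ≠ 0 (mod 11), P does NOT lie on the curve.


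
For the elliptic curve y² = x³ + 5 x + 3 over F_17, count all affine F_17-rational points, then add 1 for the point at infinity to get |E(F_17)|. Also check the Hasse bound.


Affine points = {(1, 3), (1, 14), (2, 2), (2, 15), (4, 6), (4, 11), (5, 0), (10, 4), (10, 13), (13, 2), (13, 15), (15, 6), (15, 11)}; affine count = 13; |E(F_17)| = 14.

Discriminant check: Δ ∝ 4a³ + 27b² = 4·5³ + 27·3² = 4·125 + 27·9 ≡ 12 (mod 17). Nonzero ⇒ E is nonsingular.
For each x ∈ F_17, compute rhs = x³ + 5·x + 3 mod 17, then count y ∈ F_17 with y² ≡ rhs.
  x = 0: rhs = 3, matching y values: none (0 points).
  x = 1: rhs = 9, matching y values: 3, 14 (2 points).
  x = 2: rhs = 4, matching y values: 2, 15 (2 points).
  x = 3: rhs = 11, matching y values: none (0 points).
  x = 4: rhs = 2, matching y values: 6, 11 (2 points).
  x = 5: rhs = 0, matching y values: 0 (1 points).
  x = 6: rhs = 11, matching y values: none (0 points).
  x = 7: rhs = 7, matching y values: none (0 points).
  x = 8: rhs = 11, matching y values: none (0 points).
  x = 9: rhs = 12, matching y values: none (0 points).
  x = 10: rhs = 16, matching y values: 4, 13 (2 points).
  x = 11: rhs = 12, matching y values: none (0 points).
  x = 12: rhs = 6, matching y values: none (0 points).
  x = 13: rhs = 4, matching y values: 2, 15 (2 points).
  x = 14: rhs = 12, matching y values: none (0 points).
  x = 15: rhs = 2, matching y values: 6, 11 (2 points).
  x = 16: rhs = 14, matching y values: none (0 points).
Total affine count: 13.
Full point count |E(F_17)| = 13 + 1 = 14.
Hasse bound: |14 − (17+1)| = |-4| = 4 ≤ 2√17 ≈ 8.2462 ✓.


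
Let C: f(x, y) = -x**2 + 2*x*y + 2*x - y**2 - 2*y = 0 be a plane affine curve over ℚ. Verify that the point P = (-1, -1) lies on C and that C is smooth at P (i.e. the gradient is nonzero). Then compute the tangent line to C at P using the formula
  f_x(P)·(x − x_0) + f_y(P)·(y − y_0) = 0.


Tangent line at P: 2*x - 2*y = 0.

Step 1: f(-1, -1) = 0, so P lies on C.
Step 2: partial derivatives
  f_x(x, y) = -2*x + 2*y + 2, f_y(x, y) = 2*x - 2*y - 2.
  f_x(P) = 2, f_y(P) = -2 (gradient nonzero, so P is smooth).
Step 3: tangent line at P: 2·(x − -1) + -2·(y − -1) = 0.
Expanding: 2*x - 2*y = 0.


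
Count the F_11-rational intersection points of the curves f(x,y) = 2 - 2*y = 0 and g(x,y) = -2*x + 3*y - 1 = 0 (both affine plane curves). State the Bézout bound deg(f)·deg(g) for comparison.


Common zeros: {(1, 1)}; count = 1; Bézout bound = 1.

deg(f) = 1, deg(g) = 1, so Bézout bound = 1.
Scan x ∈ F_11. For each x, list the y ∈ F_11 with f(x, y) ≡ 0 and those with g(x, y) ≡ 0 (mod 11); the common zeros in that column are the intersection.
  x = 0: f ≡ 0 at y ∈ {1}; g ≡ 0 at y ∈ {4}; common: ∅.
  x = 1: f ≡ 0 at y ∈ {1}; g ≡ 0 at y ∈ {1}; common: {1}.
  x = 2: f ≡ 0 at y ∈ {1}; g ≡ 0 at y ∈ {9}; common: ∅.
  x = 3: f ≡ 0 at y ∈ {1}; g ≡ 0 at y ∈ {6}; common: ∅.
  x = 4: f ≡ 0 at y ∈ {1}; g ≡ 0 at y ∈ {3}; common: ∅.
  x = 5: f ≡ 0 at y ∈ {1}; g ≡ 0 at y ∈ {0}; common: ∅.
  x = 6: f ≡ 0 at y ∈ {1}; g ≡ 0 at y ∈ {8}; common: ∅.
  x = 7: f ≡ 0 at y ∈ {1}; g ≡ 0 at y ∈ {5}; common: ∅.
  x = 8: f ≡ 0 at y ∈ {1}; g ≡ 0 at y ∈ {2}; common: ∅.
  x = 9: f ≡ 0 at y ∈ {1}; g ≡ 0 at y ∈ {10}; common: ∅.
  x = 10: f ≡ 0 at y ∈ {1}; g ≡ 0 at y ∈ {7}; common: ∅.
Collecting: common zeros = {(1, 1)}, so the count is 1.
Comparison with the Bézout bound: 1 ≤ 1 = deg(f)·deg(g), as expected for curves with no common component (the bound is attained).


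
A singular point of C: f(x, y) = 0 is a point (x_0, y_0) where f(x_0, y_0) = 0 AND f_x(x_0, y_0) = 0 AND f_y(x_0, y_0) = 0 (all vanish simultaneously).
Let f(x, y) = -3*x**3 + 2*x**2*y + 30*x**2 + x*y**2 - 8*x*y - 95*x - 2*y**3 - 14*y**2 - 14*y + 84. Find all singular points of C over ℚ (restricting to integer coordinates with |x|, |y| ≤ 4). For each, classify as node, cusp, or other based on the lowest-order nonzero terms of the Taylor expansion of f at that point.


Singular points: {(3, -2)}; classification: node.

Compute partial derivatives:
  f_x = -9*x**2 + 4*x*y + 60*x + y**2 - 8*y - 95.
  f_y = 2*x**2 + 2*x*y - 8*x - 6*y**2 - 28*y - 14.
Scan x_0 ∈ {−4, ..., 4}. For each x_0, f_y(x_0, y) is a polynomial in y; find its integer roots y ∈ {−4, ..., 4}, then test f_x and f at those candidates.
  x = -4: f_y(-4, y) = -6*y**2 - 36*y + 50; no integer root y with |y| ≤ 4.
  x = -3: f_y(-3, y) = -6*y**2 - 34*y + 28; no integer root y with |y| ≤ 4.
  x = -2: f_y(-2, y) = -6*y**2 - 32*y + 10; no integer root y with |y| ≤ 4.
  x = -1: f_y(-1, y) = -6*y**2 - 30*y - 4; no integer root y with |y| ≤ 4.
  x = 0: f_y(0, y) = -6*y**2 - 28*y - 14; no integer root y with |y| ≤ 4.
  x = 1: f_y(1, y) = -6*y**2 - 26*y - 20; vanishes at y ∈ {-1}. (1, -1): f_x = -39 ≠ 0.
  x = 2: f_y(2, y) = -6*y**2 - 24*y - 22; no integer root y with |y| ≤ 4.
  x = 3: f_y(3, y) = -6*y**2 - 22*y - 20; vanishes at y ∈ {-2}. (3, -2): f_x = 0, f = 0 — SINGULAR.
  x = 4: f_y(4, y) = -6*y**2 - 20*y - 14; vanishes at y ∈ {-1}. (4, -1): f_x = -6 ≠ 0.
Only singular point on the grid: (3, -2).
Classify: substitute x = 3 + u, y = -2 + v and expand: f = -3*u**3 + 2*u**2*v - u**2 + u*v**2 - 2*v**3 + v**2.
No constant or linear terms (consistent with a singular point). Quadratic part: -u**2 + v**2. Cubic part: -3*u**3 + 2*u**2*v + u*v**2 - 2*v**3.
The quadratic part v**2 - u**2 = (v − u)(v + u) splits into two distinct linear factors, so there are two distinct tangent lines y − -2 = ±(x − 3) — this is a node (ordinary double point).
Classification: node.


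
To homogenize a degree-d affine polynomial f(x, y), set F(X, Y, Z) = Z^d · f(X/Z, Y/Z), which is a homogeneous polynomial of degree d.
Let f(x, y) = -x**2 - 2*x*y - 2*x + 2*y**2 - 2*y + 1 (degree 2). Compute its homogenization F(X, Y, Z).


F(X, Y, Z) = -X**2 - 2*X*Y - 2*X*Z + 2*Y**2 - 2*Y*Z + Z**2

deg(f) = 2.
Substitute x = X/Z, y = Y/Z into f, then multiply by Z^2.
  monomial -1·x^2·y^0 ↦ -1·X^2·Y^0·Z^0.
  monomial -2·x^1·y^1 ↦ -2·X^1·Y^1·Z^0.
  monomial -2·x^1·y^0 ↦ -2·X^1·Y^0·Z^1.
  monomial 2·x^0·y^2 ↦ 2·X^0·Y^2·Z^0.
  monomial -2·x^0·y^1 ↦ -2·X^0·Y^1·Z^1.
  monomial 1·x^0·y^0 ↦ 1·X^0·Y^0·Z^2.
Collecting: F(X, Y, Z) = -X**2 - 2*X*Y - 2*X*Z + 2*Y**2 - 2*Y*Z + Z**2.


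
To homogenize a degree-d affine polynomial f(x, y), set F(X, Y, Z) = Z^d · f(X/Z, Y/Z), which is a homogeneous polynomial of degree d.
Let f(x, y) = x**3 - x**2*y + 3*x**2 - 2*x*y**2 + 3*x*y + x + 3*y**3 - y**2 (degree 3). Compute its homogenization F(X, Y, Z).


F(X, Y, Z) = X**3 - X**2*Y + 3*X**2*Z - 2*X*Y**2 + 3*X*Y*Z + X*Z**2 + 3*Y**3 - Y**2*Z

deg(f) = 3.
Substitute x = X/Z, y = Y/Z into f, then multiply by Z^3.
  monomial 1·x^3·y^0 ↦ 1·X^3·Y^0·Z^0.
  monomial -1·x^2·y^1 ↦ -1·X^2·Y^1·Z^0.
  monomial 3·x^2·y^0 ↦ 3·X^2·Y^0·Z^1.
  monomial -2·x^1·y^2 ↦ -2·X^1·Y^2·Z^0.
  monomial 3·x^1·y^1 ↦ 3·X^1·Y^1·Z^1.
  monomial 1·x^1·y^0 ↦ 1·X^1·Y^0·Z^2.
  monomial 3·x^0·y^3 ↦ 3·X^0·Y^3·Z^0.
  monomial -1·x^0·y^2 ↦ -1·X^0·Y^2·Z^1.
Collecting: F(X, Y, Z) = X**3 - X**2*Y + 3*X**2*Z - 2*X*Y**2 + 3*X*Y*Z + X*Z**2 + 3*Y**3 - Y**2*Z.


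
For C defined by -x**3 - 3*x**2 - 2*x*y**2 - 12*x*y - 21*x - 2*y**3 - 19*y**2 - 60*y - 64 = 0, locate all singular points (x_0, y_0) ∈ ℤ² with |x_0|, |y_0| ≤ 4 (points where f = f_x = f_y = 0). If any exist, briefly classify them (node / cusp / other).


Singular points: {(-1, -3)}; classification: cusp.

Compute partial derivatives:
  f_x = -3*x**2 - 6*x - 2*y**2 - 12*y - 21.
  f_y = -4*x*y - 12*x - 6*y**2 - 38*y - 60.
Scan x_0 ∈ {−4, ..., 4}. For each x_0, f_y(x_0, y) is a polynomial in y; find its integer roots y ∈ {−4, ..., 4}, then test f_x and f at those candidates.
  x = -4: f_y(-4, y) = -6*y**2 - 22*y - 12; vanishes at y ∈ {-3}. (-4, -3): f_x = -27 ≠ 0.
  x = -3: f_y(-3, y) = -6*y**2 - 26*y - 24; vanishes at y ∈ {-3}. (-3, -3): f_x = -12 ≠ 0.
  x = -2: f_y(-2, y) = -6*y**2 - 30*y - 36; vanishes at y ∈ {-3, -2}. (-2, -3): f_x = -3 ≠ 0; (-2, -2): f_x = -5 ≠ 0.
  x = -1: f_y(-1, y) = -6*y**2 - 34*y - 48; vanishes at y ∈ {-3}. (-1, -3): f_x = 0, f = 0 — SINGULAR.
  x = 0: f_y(0, y) = -6*y**2 - 38*y - 60; vanishes at y ∈ {-3}. (0, -3): f_x = -3 ≠ 0.
  x = 1: f_y(1, y) = -6*y**2 - 42*y - 72; vanishes at y ∈ {-4, -3}. (1, -4): f_x = -14 ≠ 0; (1, -3): f_x = -12 ≠ 0.
  x = 2: f_y(2, y) = -6*y**2 - 46*y - 84; vanishes at y ∈ {-3}. (2, -3): f_x = -27 ≠ 0.
  x = 3: f_y(3, y) = -6*y**2 - 50*y - 96; vanishes at y ∈ {-3}. (3, -3): f_x = -48 ≠ 0.
  x = 4: f_y(4, y) = -6*y**2 - 54*y - 108; vanishes at y ∈ {-3}. (4, -3): f_x = -75 ≠ 0.
Only singular point on the grid: (-1, -3).
Classify: substitute x = -1 + u, y = -3 + v and expand: f = -u**3 - 2*u*v**2 - 2*v**3 + v**2.
No constant or linear terms (consistent with a singular point). Quadratic part: v**2. Cubic part: -u**3 - 2*u*v**2 - 2*v**3.
The quadratic part v**2 is a perfect square, so there is a single (double) tangent line v = 0, i.e. y = -3. Restricting the cubic part to that line (v = 0) leaves -u**3 ≠ 0, so f is not divisible by v and the branch is v² ≈ u**3 to lowest order — this is a cusp.
Classification: cusp.


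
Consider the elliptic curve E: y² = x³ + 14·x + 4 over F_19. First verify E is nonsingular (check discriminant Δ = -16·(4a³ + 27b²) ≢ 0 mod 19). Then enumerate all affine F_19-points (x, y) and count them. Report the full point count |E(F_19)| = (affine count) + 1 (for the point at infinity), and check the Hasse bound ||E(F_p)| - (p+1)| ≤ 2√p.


Affine points = {(0, 2), (0, 17), (1, 0), (3, 4), (3, 15), (5, 3), (5, 16), (6, 0), (8, 1), (8, 18), (9, 2), (9, 17), (10, 2), (10, 17), (11, 8), (11, 11), (12, 0), (15, 6), (15, 13), (16, 7), (16, 12), (17, 5), (17, 14)}; affine count = 23; |E(F_19)| = 24.

Discriminant check: Δ ∝ 4a³ + 27b² = 4·14³ + 27·4² = 4·2744 + 27·16 ≡ 8 (mod 19). Nonzero ⇒ E is nonsingular.
For each x ∈ F_19, compute rhs = x³ + 14·x + 4 mod 19, then count y ∈ F_19 with y² ≡ rhs.
  x = 0: rhs = 4, matching y values: 2, 17 (2 points).
  x = 1: rhs = 0, matching y values: 0 (1 points).
  x = 2: rhs = 2, matching y values: none (0 points).
  x = 3: rhs = 16, matching y values: 4, 15 (2 points).
  x = 4: rhs = 10, matching y values: none (0 points).
  x = 5: rhs = 9, matching y values: 3, 16 (2 points).
  x = 6: rhs = 0, matching y values: 0 (1 points).
  x = 7: rhs = 8, matching y values: none (0 points).
  x = 8: rhs = 1, matching y values: 1, 18 (2 points).
  x = 9: rhs = 4, matching y values: 2, 17 (2 points).
  x = 10: rhs = 4, matching y values: 2, 17 (2 points).
  x = 11: rhs = 7, matching y values: 8, 11 (2 points).
  x = 12: rhs = 0, matching y values: 0 (1 points).
  x = 13: rhs = 8, matching y values: none (0 points).
  x = 14: rhs = 18, matching y values: none (0 points).
  x = 15: rhs = 17, matching y values: 6, 13 (2 points).
  x = 16: rhs = 11, matching y values: 7, 12 (2 points).
  x = 17: rhs = 6, matching y values: 5, 14 (2 points).
  x = 18: rhs = 8, matching y values: none (0 points).
Total affine count: 23.
Full point count |E(F_19)| = 23 + 1 = 24.
Hasse bound: |24 − (19+1)| = |4| = 4 ≤ 2√19 ≈ 8.7178 ✓.


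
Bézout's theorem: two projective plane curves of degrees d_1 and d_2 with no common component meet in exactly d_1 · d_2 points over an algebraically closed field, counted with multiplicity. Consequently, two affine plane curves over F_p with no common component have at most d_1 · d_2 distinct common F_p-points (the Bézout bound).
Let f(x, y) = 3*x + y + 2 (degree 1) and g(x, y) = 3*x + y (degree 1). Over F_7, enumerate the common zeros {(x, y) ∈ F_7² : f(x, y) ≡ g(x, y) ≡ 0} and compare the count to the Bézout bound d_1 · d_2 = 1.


Common zeros: ∅; count = 0; Bézout bound = 1.

deg(f) = 1, deg(g) = 1, so Bézout bound = 1.
Scan x ∈ F_7. For each x, list the y ∈ F_7 with f(x, y) ≡ 0 and those with g(x, y) ≡ 0 (mod 7); the common zeros in that column are the intersection.
  x = 0: f ≡ 0 at y ∈ {5}; g ≡ 0 at y ∈ {0}; common: ∅.
  x = 1: f ≡ 0 at y ∈ {2}; g ≡ 0 at y ∈ {4}; common: ∅.
  x = 2: f ≡ 0 at y ∈ {6}; g ≡ 0 at y ∈ {1}; common: ∅.
  x = 3: f ≡ 0 at y ∈ {3}; g ≡ 0 at y ∈ {5}; common: ∅.
  x = 4: f ≡ 0 at y ∈ {0}; g ≡ 0 at y ∈ {2}; common: ∅.
  x = 5: f ≡ 0 at y ∈ {4}; g ≡ 0 at y ∈ {6}; common: ∅.
  x = 6: f ≡ 0 at y ∈ {1}; g ≡ 0 at y ∈ {3}; common: ∅.
Collecting: common zeros = ∅, so the count is 0.
Comparison with the Bézout bound: 0 ≤ 1 = deg(f)·deg(g), as expected for curves with no common component (the affine F_7-count falls short of the bound because intersections may lie at infinity, over extension fields, or carry multiplicity).


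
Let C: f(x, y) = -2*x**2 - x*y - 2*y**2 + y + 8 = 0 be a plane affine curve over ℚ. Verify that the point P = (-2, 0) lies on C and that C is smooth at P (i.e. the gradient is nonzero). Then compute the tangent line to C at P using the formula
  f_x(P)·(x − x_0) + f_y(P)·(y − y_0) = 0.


Tangent line at P: 8*x + 3*y + 16 = 0.

Step 1: f(-2, 0) = 0, so P lies on C.
Step 2: partial derivatives
  f_x(x, y) = -4*x - y, f_y(x, y) = -x - 4*y + 1.
  f_x(P) = 8, f_y(P) = 3 (gradient nonzero, so P is smooth).
Step 3: tangent line at P: 8·(x − -2) + 3·(y − 0) = 0.
Expanding: 8*x + 3*y + 16 = 0.


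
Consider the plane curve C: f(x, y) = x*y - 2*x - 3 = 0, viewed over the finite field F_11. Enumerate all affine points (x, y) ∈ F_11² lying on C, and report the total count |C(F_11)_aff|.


Affine F_11-points: {(1, 5), (2, 9), (3, 3), (4, 0), (5, 7), (6, 8), (7, 4), (8, 1), (9, 6), (10, 10)}; count = 10.

For each of the 121 pairs (x, y) ∈ F_11², evaluate f(x, y) mod 11. Record the zeros.
  x = 0: [0↦8, 1↦8, 2↦8, 3↦8, 4↦8, 5↦8, 6↦8, 7↦8, 8↦8, 9↦8, 10↦8]  zeros at y ∈ ∅
  x = 1: [0↦6, 1↦7, 2↦8, 3↦9, 4↦10, 5↦0, 6↦1, 7↦2, 8↦3, 9↦4, 10↦5]  zeros at y ∈ {5}
  x = 2: [0↦4, 1↦6, 2↦8, 3↦10, 4↦1, 5↦3, 6↦5, 7↦7, 8↦9, 9↦0, 10↦2]  zeros at y ∈ {9}
  x = 3: [0↦2, 1↦5, 2↦8, 3↦0, 4↦3, 5↦6, 6↦9, 7↦1, 8↦4, 9↦7, 10↦10]  zeros at y ∈ {3}
  x = 4: [0↦0, 1↦4, 2↦8, 3↦1, 4↦5, 5↦9, 6↦2, 7↦6, 8↦10, 9↦3, 10↦7]  zeros at y ∈ {0}
  x = 5: [0↦9, 1↦3, 2↦8, 3↦2, 4↦7, 5↦1, 6↦6, 7↦0, 8↦5, 9↦10, 10↦4]  zeros at y ∈ {7}
  x = 6: [0↦7, 1↦2, 2↦8, 3↦3, 4↦9, 5↦4, 6↦10, 7↦5, 8↦0, 9↦6, 10↦1]  zeros at y ∈ {8}
  x = 7: [0↦5, 1↦1, 2↦8, 3↦4, 4↦0, 5↦7, 6↦3, 7↦10, 8↦6, 9↦2, 10↦9]  zeros at y ∈ {4}
  x = 8: [0↦3, 1↦0, 2↦8, 3↦5, 4↦2, 5↦10, 6↦7, 7↦4, 8↦1, 9↦9, 10↦6]  zeros at y ∈ {1}
  x = 9: [0↦1, 1↦10, 2↦8, 3↦6, 4↦4, 5↦2, 6↦0, 7↦9, 8↦7, 9↦5, 10↦3]  zeros at y ∈ {6}
  x = 10: [0↦10, 1↦9, 2↦8, 3↦7, 4↦6, 5↦5, 6↦4, 7↦3, 8↦2, 9↦1, 10↦0]  zeros at y ∈ {10}
Collecting zeros: affine points = {(1, 5), (2, 9), (3, 3), (4, 0), (5, 7), (6, 8), (7, 4), (8, 1), (9, 6), (10, 10)}.
Total count |C(F_11)_aff| = 10.


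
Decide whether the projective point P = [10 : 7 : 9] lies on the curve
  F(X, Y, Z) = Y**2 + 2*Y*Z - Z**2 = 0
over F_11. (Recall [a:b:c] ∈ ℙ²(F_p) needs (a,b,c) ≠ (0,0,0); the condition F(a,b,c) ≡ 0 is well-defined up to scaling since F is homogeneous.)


F(10,7,9) ≡ 6 (mod 11); P is NOT on the curve.

Evaluate F(10, 7, 9) term-by-term (mod 11).
  Y**2 ↦ 1·1·49·1 = 49
  2*Y*Z ↦ 2·1·7·9 = 126
  -Z**2 ↦ -1·1·1·81 = -81
Sum: F(10, 7, 9) = (49) + (126) + (-81) = 94.
Reducing mod 11: 94 ≡ 6 (mod 11).
Since F(a, b, c) ≡ 6 ≠ 0 (mod 11), P does NOT lie on the curve.


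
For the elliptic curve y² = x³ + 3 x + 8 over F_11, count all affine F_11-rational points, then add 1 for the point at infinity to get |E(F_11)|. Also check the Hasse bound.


Affine points = {(1, 1), (1, 10), (2, 0), (3, 0), (5, 4), (5, 7), (6, 0), (7, 3), (7, 8), (8, 4), (8, 7), (9, 4), (9, 7), (10, 2), (10, 9)}; affine count = 15; |E(F_11)| = 16.

Discriminant check: Δ ∝ 4a³ + 27b² = 4·3³ + 27·8² = 4·27 + 27·64 ≡ 10 (mod 11). Nonzero ⇒ E is nonsingular.
For each x ∈ F_11, compute rhs = x³ + 3·x + 8 mod 11, then count y ∈ F_11 with y² ≡ rhs.
  x = 0: rhs = 8, matching y values: none (0 points).
  x = 1: rhs = 1, matching y values: 1, 10 (2 points).
  x = 2: rhs = 0, matching y values: 0 (1 points).
  x = 3: rhs = 0, matching y values: 0 (1 points).
  x = 4: rhs = 7, matching y values: none (0 points).
  x = 5: rhs = 5, matching y values: 4, 7 (2 points).
  x = 6: rhs = 0, matching y values: 0 (1 points).
  x = 7: rhs = 9, matching y values: 3, 8 (2 points).
  x = 8: rhs = 5, matching y values: 4, 7 (2 points).
  x = 9: rhs = 5, matching y values: 4, 7 (2 points).
  x = 10: rhs = 4, matching y values: 2, 9 (2 points).
Total affine count: 15.
Full point count |E(F_11)| = 15 + 1 = 16.
Hasse bound: |16 − (11+1)| = |4| = 4 ≤ 2√11 ≈ 6.6332 ✓.


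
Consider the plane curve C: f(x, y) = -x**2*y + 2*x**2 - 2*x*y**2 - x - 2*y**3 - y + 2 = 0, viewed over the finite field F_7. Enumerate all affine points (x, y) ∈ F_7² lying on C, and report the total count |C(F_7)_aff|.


Affine F_7-points: {(4, 3), (4, 4), (5, 3), (6, 2)}; count = 4.

For each of the 49 pairs (x, y) ∈ F_7², evaluate f(x, y) mod 7. Record the zeros.
  x = 0: [0↦2, 1↦6, 2↦5, 3↦1, 4↦3, 5↦6, 6↦5]  zeros at y ∈ ∅
  x = 1: [0↦3, 1↦4, 2↦3, 3↦2, 4↦3, 5↦1, 6↦5]  zeros at y ∈ ∅
  x = 2: [0↦1, 1↦4, 2↦1, 3↦1, 4↦6, 5↦4, 6↦4]  zeros at y ∈ ∅
  x = 3: [0↦3, 1↦6, 2↦6, 3↦5, 4↦5, 5↦1, 6↦2]  zeros at y ∈ ∅
  x = 4: [0↦2, 1↦3, 2↦4, 3↦0, 4↦0, 5↦6, 6↦6]  zeros at y ∈ {3, 4}
  x = 5: [0↦5, 1↦2, 2↦2, 3↦0, 4↦5, 5↦5, 6↦2]  zeros at y ∈ {3}
  x = 6: [0↦5, 1↦3, 2↦0, 3↦5, 4↦6, 5↦5, 6↦4]  zeros at y ∈ {2}
Collecting zeros: affine points = {(4, 3), (4, 4), (5, 3), (6, 2)}.
Total count |C(F_7)_aff| = 4.


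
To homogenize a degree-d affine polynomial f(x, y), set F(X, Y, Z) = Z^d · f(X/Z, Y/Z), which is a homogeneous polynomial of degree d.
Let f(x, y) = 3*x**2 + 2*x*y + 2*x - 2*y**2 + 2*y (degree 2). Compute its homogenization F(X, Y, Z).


F(X, Y, Z) = 3*X**2 + 2*X*Y + 2*X*Z - 2*Y**2 + 2*Y*Z

deg(f) = 2.
Substitute x = X/Z, y = Y/Z into f, then multiply by Z^2.
  monomial 3·x^2·y^0 ↦ 3·X^2·Y^0·Z^0.
  monomial 2·x^1·y^1 ↦ 2·X^1·Y^1·Z^0.
  monomial 2·x^1·y^0 ↦ 2·X^1·Y^0·Z^1.
  monomial -2·x^0·y^2 ↦ -2·X^0·Y^2·Z^0.
  monomial 2·x^0·y^1 ↦ 2·X^0·Y^1·Z^1.
Collecting: F(X, Y, Z) = 3*X**2 + 2*X*Y + 2*X*Z - 2*Y**2 + 2*Y*Z.


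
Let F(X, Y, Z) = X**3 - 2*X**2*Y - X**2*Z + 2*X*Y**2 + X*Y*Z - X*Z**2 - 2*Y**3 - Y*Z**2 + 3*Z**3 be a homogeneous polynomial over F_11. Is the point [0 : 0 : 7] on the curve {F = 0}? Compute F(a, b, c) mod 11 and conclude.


F(0,0,7) ≡ 6 (mod 11); P is NOT on the curve.

Evaluate F(0, 0, 7) term-by-term (mod 11).
  X**3 ↦ 1·0·1·1 = 0
  -2*X**2*Y ↦ -2·0·0·1 = 0
  -X**2*Z ↦ -1·0·1·7 = 0
  2*X*Y**2 ↦ 2·0·0·1 = 0
  X*Y*Z ↦ 1·0·0·7 = 0
  -X*Z**2 ↦ -1·0·1·49 = 0
  -2*Y**3 ↦ -2·1·0·1 = 0
  -Y*Z**2 ↦ -1·1·0·49 = 0
  3*Z**3 ↦ 3·1·1·343 = 1029
Sum: F(0, 0, 7) = (0) + (0) + (0) + (0) + (0) + (0) + (0) + (0) + (1029) = 1029.
Reducing mod 11: 1029 ≡ 6 (mod 11).
Since F(a, b, c) ≡ 6 ≠ 0 (mod 11), P does NOT lie on the curve.


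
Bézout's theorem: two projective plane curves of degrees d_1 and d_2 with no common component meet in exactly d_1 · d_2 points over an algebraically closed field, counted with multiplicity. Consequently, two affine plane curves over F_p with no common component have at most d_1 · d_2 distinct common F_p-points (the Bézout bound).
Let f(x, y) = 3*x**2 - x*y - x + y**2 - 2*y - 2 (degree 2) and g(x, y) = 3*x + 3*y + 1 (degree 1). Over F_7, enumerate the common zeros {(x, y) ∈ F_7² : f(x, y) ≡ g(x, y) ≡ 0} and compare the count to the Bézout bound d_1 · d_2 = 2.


Common zeros: {(3, 6), (5, 4)}; count = 2; Bézout bound = 2.

deg(f) = 2, deg(g) = 1, so Bézout bound = 2.
Scan x ∈ F_7. For each x, list the y ∈ F_7 with f(x, y) ≡ 0 and those with g(x, y) ≡ 0 (mod 7); the common zeros in that column are the intersection.
  x = 0: f ≡ 0 at y ∈ ∅; g ≡ 0 at y ∈ {2}; common: ∅.
  x = 1: f ≡ 0 at y ∈ {0, 3}; g ≡ 0 at y ∈ {1}; common: ∅.
  x = 2: f ≡ 0 at y ∈ ∅; g ≡ 0 at y ∈ {0}; common: ∅.
  x = 3: f ≡ 0 at y ∈ {6}; g ≡ 0 at y ∈ {6}; common: {6}.
  x = 4: f ≡ 0 at y ∈ {0, 6}; g ≡ 0 at y ∈ {5}; common: ∅.
  x = 5: f ≡ 0 at y ∈ {3, 4}; g ≡ 0 at y ∈ {4}; common: {4}.
  x = 6: f ≡ 0 at y ∈ {4}; g ≡ 0 at y ∈ {3}; common: ∅.
Collecting: common zeros = {(3, 6), (5, 4)}, so the count is 2.
Comparison with the Bézout bound: 2 ≤ 2 = deg(f)·deg(g), as expected for curves with no common component (the bound is attained).


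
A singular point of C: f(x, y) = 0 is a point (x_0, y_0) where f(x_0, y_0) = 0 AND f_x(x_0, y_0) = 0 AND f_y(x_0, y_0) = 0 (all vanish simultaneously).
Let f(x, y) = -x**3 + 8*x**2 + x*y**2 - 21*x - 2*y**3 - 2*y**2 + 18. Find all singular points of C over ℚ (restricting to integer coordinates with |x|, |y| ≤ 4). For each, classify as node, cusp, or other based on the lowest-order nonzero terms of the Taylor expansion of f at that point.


Singular points: {(3, 0)}; classification: node.

Compute partial derivatives:
  f_x = -3*x**2 + 16*x + y**2 - 21.
  f_y = 2*x*y - 6*y**2 - 4*y.
Scan x_0 ∈ {−4, ..., 4}. For each x_0, f_y(x_0, y) is a polynomial in y; find its integer roots y ∈ {−4, ..., 4}, then test f_x and f at those candidates.
  x = -4: f_y(-4, y) = -6*y**2 - 12*y; vanishes at y ∈ {-2, 0}. (-4, -2): f_x = -129 ≠ 0; (-4, 0): f_x = -133 ≠ 0.
  x = -3: f_y(-3, y) = -6*y**2 - 10*y; vanishes at y ∈ {0}. (-3, 0): f_x = -96 ≠ 0.
  x = -2: f_y(-2, y) = -6*y**2 - 8*y; vanishes at y ∈ {0}. (-2, 0): f_x = -65 ≠ 0.
  x = -1: f_y(-1, y) = -6*y**2 - 6*y; vanishes at y ∈ {-1, 0}. (-1, -1): f_x = -39 ≠ 0; (-1, 0): f_x = -40 ≠ 0.
  x = 0: f_y(0, y) = -6*y**2 - 4*y; vanishes at y ∈ {0}. (0, 0): f_x = -21 ≠ 0.
  x = 1: f_y(1, y) = -6*y**2 - 2*y; vanishes at y ∈ {0}. (1, 0): f_x = -8 ≠ 0.
  x = 2: f_y(2, y) = -6*y**2; vanishes at y ∈ {0}. (2, 0): f_x = -1 ≠ 0.
  x = 3: f_y(3, y) = -6*y**2 + 2*y; vanishes at y ∈ {0}. (3, 0): f_x = 0, f = 0 — SINGULAR.
  x = 4: f_y(4, y) = -6*y**2 + 4*y; vanishes at y ∈ {0}. (4, 0): f_x = -5 ≠ 0.
Only singular point on the grid: (3, 0).
Classify: substitute x = 3 + u, y = 0 + v and expand: f = -u**3 - u**2 + u*v**2 - 2*v**3 + v**2.
No constant or linear terms (consistent with a singular point). Quadratic part: -u**2 + v**2. Cubic part: -u**3 + u*v**2 - 2*v**3.
The quadratic part v**2 - u**2 = (v − u)(v + u) splits into two distinct linear factors, so there are two distinct tangent lines y − 0 = ±(x − 3) — this is a node (ordinary double point).
Classification: node.


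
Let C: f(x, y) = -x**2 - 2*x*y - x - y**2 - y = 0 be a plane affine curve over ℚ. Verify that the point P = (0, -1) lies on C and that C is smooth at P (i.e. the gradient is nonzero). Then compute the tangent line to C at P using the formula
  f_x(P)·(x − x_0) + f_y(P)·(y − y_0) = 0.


Tangent line at P: x + y + 1 = 0.

Step 1: f(0, -1) = 0, so P lies on C.
Step 2: partial derivatives
  f_x(x, y) = -2*x - 2*y - 1, f_y(x, y) = -2*x - 2*y - 1.
  f_x(P) = 1, f_y(P) = 1 (gradient nonzero, so P is smooth).
Step 3: tangent line at P: 1·(x − 0) + 1·(y − -1) = 0.
Expanding: x + y + 1 = 0.
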